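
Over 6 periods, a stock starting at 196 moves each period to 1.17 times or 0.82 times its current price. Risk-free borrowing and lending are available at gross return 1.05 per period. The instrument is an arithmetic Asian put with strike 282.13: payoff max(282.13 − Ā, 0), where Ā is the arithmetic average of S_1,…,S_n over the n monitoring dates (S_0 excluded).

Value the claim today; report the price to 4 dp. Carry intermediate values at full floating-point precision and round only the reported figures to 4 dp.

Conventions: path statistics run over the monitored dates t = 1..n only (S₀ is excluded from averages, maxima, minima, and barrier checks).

price = 43.0043

Set p* = 0.6571 (from d < R < u); the path-dependent value is the discounted p*-expectation over all price paths.
Enumerate all 2^6 = 64 price paths (U = up ×1.17, D = down ×0.82); each path with k up-moves has probability p*^k·(1−p*)^(6−k).
DDDDDD: Ā=103.5741, payoff=178.5559, prob=0.001624
UDDDDD: Ā=147.7826, payoff=134.3474, prob=0.003113
DUDDDD: Ā=136.3493, payoff=145.7807, prob=0.003113
UUDDDD: Ā=194.5471, payoff=87.5829, prob=0.005967
DDUDDD: Ā=126.9739, payoff=155.1561, prob=0.003113
UDUDDD: Ā=181.1701, payoff=100.9599, prob=0.005967
DUUDDD: Ā=169.7368, payoff=112.3932, prob=0.005967
UUUDDD: Ā=242.1854, payoff=39.9446, prob=0.011437
DDDUDD: Ā=119.2861, payoff=162.8439, prob=0.003113
UDDUDD: Ā=170.2010, payoff=111.9290, prob=0.005967
DUDUDD: Ā=158.7676, payoff=123.3624, prob=0.005967
UUDUDD: Ā=226.5343, payoff=55.5957, prob=0.011437
DDUUDD: Ā=149.3923, payoff=132.7377, prob=0.005967
UDUUDD: Ā=213.1573, payoff=68.9727, prob=0.011437
DUUUDD: Ā=201.7240, payoff=80.4060, prob=0.011437
UUUUDD: Ā=287.8257, payoff=0.0000, prob=0.021921
DDDDUD: Ā=112.9822, payoff=169.1478, prob=0.003113
UDDDUD: Ā=161.2063, payoff=120.9237, prob=0.005967
DUDDUD: Ā=149.7729, payoff=132.3571, prob=0.005967
UUDDUD: Ā=213.7004, payoff=68.4296, prob=0.011437
DDUDUD: Ā=140.3976, payoff=141.7324, prob=0.005967
UDUDUD: Ā=200.3234, payoff=81.8066, prob=0.011437
DUUDUD: Ā=188.8901, payoff=93.2399, prob=0.011437
UUUDUD: Ā=269.5139, payoff=12.6161, prob=0.021921
DDDUUD: Ā=132.7098, payoff=149.4202, prob=0.005967
UDDUUD: Ā=189.3543, payoff=92.7757, prob=0.011437
DUDUUD: Ā=177.9209, payoff=104.2091, prob=0.011437
UUDUUD: Ā=253.8628, payoff=28.2672, prob=0.021921
DDUUUD: Ā=168.5456, payoff=113.5844, prob=0.011437
UDUUUD: Ā=240.4858, payoff=41.6442, prob=0.021921
DUUUUD: Ā=229.0525, payoff=53.0775, prob=0.021921
UUUUUD: Ā=326.8188, payoff=0.0000, prob=0.042016
DDDDDU: Ā=107.8129, payoff=174.3171, prob=0.003113
UDDDDU: Ā=153.8306, payoff=128.2994, prob=0.005967
DUDDDU: Ā=142.3973, payoff=139.7327, prob=0.005967
UUDDDU: Ā=203.1766, payoff=78.9534, prob=0.011437
DDUDDU: Ā=133.0219, payoff=149.1081, prob=0.005967
UDUDDU: Ā=189.7996, payoff=92.3304, prob=0.011437
DUUDDU: Ā=178.3663, payoff=103.7637, prob=0.011437
UUUDDU: Ā=254.4982, payoff=27.6318, prob=0.021921
DDDUDU: Ā=125.3342, payoff=156.7958, prob=0.005967
UDDUDU: Ā=178.8305, payoff=103.2995, prob=0.011437
DUDUDU: Ā=167.3971, payoff=114.7329, prob=0.011437
UUDUDU: Ā=238.8471, payoff=43.2829, prob=0.021921
DDUUDU: Ā=158.0218, payoff=124.1082, prob=0.011437
UDUUDU: Ā=225.4701, payoff=56.6599, prob=0.021921
DUUUDU: Ā=214.0368, payoff=68.0932, prob=0.021921
UUUUDU: Ā=305.3940, payoff=0.0000, prob=0.042016
DDDDUU: Ā=119.0302, payoff=163.0998, prob=0.005967
UDDDUU: Ā=169.8358, payoff=112.2942, prob=0.011437
DUDDUU: Ā=158.4024, payoff=123.7276, prob=0.011437
UUDDUU: Ā=226.0132, payoff=56.1168, prob=0.021921
DDUDUU: Ā=149.0271, payoff=133.1029, prob=0.011437
UDUDUU: Ā=212.6362, payoff=69.4938, prob=0.021921
DUUDUU: Ā=201.2029, payoff=80.9271, prob=0.021921
UUUDUU: Ā=287.0822, payoff=0.0000, prob=0.042016
DDDUUU: Ā=141.3393, payoff=140.7907, prob=0.011437
UDDUUU: Ā=201.6671, payoff=80.4629, prob=0.021921
DUDUUU: Ā=190.2338, payoff=91.8962, prob=0.021921
UUDUUU: Ā=271.4311, payoff=10.6989, prob=0.042016
DDUUUU: Ā=180.8584, payoff=101.2716, prob=0.021921
UDUUUU: Ā=258.0541, payoff=24.0759, prob=0.042016
DUUUUU: Ā=246.6208, payoff=35.5092, prob=0.042016
UUUUUU: Ā=351.8857, payoff=0.0000, prob=0.080530
Price = Σ prob·payoff / R^6 = 57.629845 / 1.340096 = 43.0043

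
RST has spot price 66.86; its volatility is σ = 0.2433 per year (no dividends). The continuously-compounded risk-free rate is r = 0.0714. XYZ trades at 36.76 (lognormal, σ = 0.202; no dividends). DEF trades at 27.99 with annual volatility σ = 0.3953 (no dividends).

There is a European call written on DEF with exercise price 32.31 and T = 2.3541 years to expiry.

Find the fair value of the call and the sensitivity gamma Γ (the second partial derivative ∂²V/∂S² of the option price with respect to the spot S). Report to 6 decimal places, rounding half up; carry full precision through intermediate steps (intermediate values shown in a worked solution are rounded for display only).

price = 6.933945
Γ = 0.022152

σ√T = 0.3953·√2.3541 = 0.606512
d₁ = (ln(S/K) + (r+σ²/2)T) / (σ√T) = (ln(27.99/32.31) + (0.0714+0.3953²/2)·2.3541) / 0.606512 = (-0.143529 + 0.352011) / 0.606512 = 0.343739
d₂ = d₁ − σ√T = 0.343739 − 0.606512 = -0.262773
e^{−rT} = 0.845284
N(d₁) = 0.634479,  N(d₂) = 0.396363
Call price V = S·N(d₁) − K·e^{−rT}·N(d₂) = 17.759055 − 10.825111 = 6.933945
φ(d₁) = (1/√(2π))·e^{−d₁²/2} = 0.376056
Γ = φ(d₁) / (S·σ·√T) = 0.022152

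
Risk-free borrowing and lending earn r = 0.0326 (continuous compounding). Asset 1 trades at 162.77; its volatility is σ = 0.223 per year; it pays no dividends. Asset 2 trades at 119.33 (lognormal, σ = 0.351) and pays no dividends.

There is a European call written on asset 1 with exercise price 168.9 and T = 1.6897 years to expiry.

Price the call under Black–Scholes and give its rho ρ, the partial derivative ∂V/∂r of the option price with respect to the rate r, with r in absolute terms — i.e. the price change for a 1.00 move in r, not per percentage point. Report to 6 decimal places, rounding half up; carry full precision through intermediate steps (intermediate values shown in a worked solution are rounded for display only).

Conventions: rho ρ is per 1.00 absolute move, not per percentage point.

price = 20.086255
ρ = 126.174153

σ√T = 0.223·√1.6897 = 0.289874
d₁ = (ln(S/K) + (r+σ²/2)T) / (σ√T) = (ln(162.77/168.9) + (0.0326+0.223²/2)·1.6897) / 0.289874 = (-0.036969 + 0.097098) / 0.289874 = 0.207432
d₂ = d₁ − σ√T = 0.207432 − 0.289874 = -0.082443
e^{−rT} = 0.946405
N(d₁) = 0.582164,  N(d₂) = 0.467147
Call price V = S·N(d₁) − K·e^{−rT}·N(d₂) = 94.758773 − 74.672518 = 20.086255
ρ = K·T·e^{−rT}·N(d₂) = 126.174153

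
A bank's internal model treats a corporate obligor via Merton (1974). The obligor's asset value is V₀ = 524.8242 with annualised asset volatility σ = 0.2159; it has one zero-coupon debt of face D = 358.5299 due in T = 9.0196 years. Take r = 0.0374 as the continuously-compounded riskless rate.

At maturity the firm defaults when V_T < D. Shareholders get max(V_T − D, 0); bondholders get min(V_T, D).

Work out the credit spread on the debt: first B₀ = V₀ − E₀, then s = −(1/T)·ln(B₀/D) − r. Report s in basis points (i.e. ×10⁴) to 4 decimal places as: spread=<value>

spread=69.3166

Equity is a call on the firm's assets struck at D = 358.5299:
d₁ = [ln(V₀/D) + (r + σ²/2)T] / (σ√T)
   = [ln(524.8242/358.5299) + (0.0374 + 0.5·0.2159²)·9.0196] / (0.2159·√9.0196)
   = [0.381051 + 0.547547] / 0.648405 = 1.432128
d₂ = d₁ − σ√T = 1.432128 − 0.648405 = 0.783723
N(d₁) = 0.923946,  N(d₂) = 0.783399,  e^(−rT) = 0.713671
E₀ = V₀·N(d₁) − D·e^(−rT)·N(d₂)
   = 524.8242·0.923946 − 358.5299·0.713671·0.783399 = 284.459299
B₀ = V₀ − E₀ = 524.8242 − 284.459299 = 240.364901
spread = −(1/T)·ln(B₀/D) − r = −(1/9.0196)·ln(240.364901/358.5299) − 0.0374 = 0.00693166
in basis points: 0.00693166 × 10⁴ = 69.3166 bp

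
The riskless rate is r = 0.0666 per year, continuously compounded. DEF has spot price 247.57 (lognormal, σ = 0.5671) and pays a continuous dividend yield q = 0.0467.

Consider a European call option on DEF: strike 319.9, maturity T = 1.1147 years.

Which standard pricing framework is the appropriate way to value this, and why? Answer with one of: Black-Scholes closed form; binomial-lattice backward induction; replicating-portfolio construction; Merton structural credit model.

Key observation: everything needed for the exact continuous-time valuation of the European call on DEF (strike 319.9) is given, and no feature rules the closed form out.

framework: Black-Scholes closed form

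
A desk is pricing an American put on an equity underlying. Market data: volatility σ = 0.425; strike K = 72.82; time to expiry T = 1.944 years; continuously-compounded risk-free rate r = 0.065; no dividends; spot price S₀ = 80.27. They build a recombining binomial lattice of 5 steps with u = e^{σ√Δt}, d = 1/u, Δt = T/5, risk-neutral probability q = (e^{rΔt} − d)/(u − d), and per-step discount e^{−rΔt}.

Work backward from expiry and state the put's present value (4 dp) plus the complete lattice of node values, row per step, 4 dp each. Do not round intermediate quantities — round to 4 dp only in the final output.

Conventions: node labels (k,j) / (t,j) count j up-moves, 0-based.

Δt=0.38880, u=1.30344, d=0.76720, q=0.48186, disc=e^(-rΔt)=0.97504
k=5 terminal: V=max(K-S,0) → 51.4844 36.5720 11.2366 0.0000 0.0000 0.0000
k=4: j=0 S=27.8096 intr=45.0104 cont=43.1932 V=45.0104[EX]; j=1 S=47.2470 intr=25.5730 cont=23.7558 V=25.5730[EX]; j=2 S=80.2700 intr=0.0000 cont=5.6768 V=5.6768[hold]; j=3 S=136.3743 intr=0.0000 cont=0.0000 V=0.0000[hold]; j=4 S=231.6925 intr=0.0000 cont=0.0000 V=0.0000[hold]
k=3: j=0 S=36.2480 intr=36.5720 cont=34.7547 V=36.5720[EX]; j=1 S=61.5834 intr=11.2366 cont=15.5868 V=15.5868[hold]; j=2 S=104.6268 intr=0.0000 cont=2.8680 V=2.8680[hold]; j=3 S=177.7552 intr=0.0000 cont=0.0000 V=0.0000[hold]
k=2: j=0 S=47.2470 intr=25.5730 cont=25.7997 V=25.7997[hold]; j=1 S=80.2700 intr=0.0000 cont=9.2220 V=9.2220[hold]; j=2 S=136.3743 intr=0.0000 cont=1.4489 V=1.4489[hold]
k=1: j=0 S=61.5834 intr=11.2366 cont=17.3670 V=17.3670[hold]; j=1 S=104.6268 intr=0.0000 cont=5.3398 V=5.3398[hold]
k=0: j=0 S=80.2700 intr=0.0000 cont=11.2828 V=11.2828[hold]

price = 11.2828
tree:
11.2828
17.3670 5.3398
25.7997 9.2220 1.4489
36.5720 15.5868 2.8680 0.0000
45.0104 25.5730 5.6768 0.0000 0.0000
51.4844 36.5720 11.2366 0.0000 0.0000 0.0000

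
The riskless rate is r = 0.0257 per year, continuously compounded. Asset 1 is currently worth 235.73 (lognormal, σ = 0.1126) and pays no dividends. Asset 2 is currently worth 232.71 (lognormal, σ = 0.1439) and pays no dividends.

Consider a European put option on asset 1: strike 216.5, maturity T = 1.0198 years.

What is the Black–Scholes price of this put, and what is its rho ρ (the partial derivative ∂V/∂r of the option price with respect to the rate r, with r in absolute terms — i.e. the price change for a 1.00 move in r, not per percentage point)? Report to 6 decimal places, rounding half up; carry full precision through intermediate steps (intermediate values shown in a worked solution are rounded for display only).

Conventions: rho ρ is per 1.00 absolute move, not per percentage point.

σ√T = 0.1126·√1.0198 = 0.113709
d₁ = (ln(S/K) + (r+σ²/2)T) / (σ√T) = (ln(235.73/216.5) + (0.0257+0.1126²/2)·1.0198) / 0.113709 = (0.085097 + 0.032674) / 0.113709 = 1.035714
d₂ = d₁ − σ√T = 1.035714 − 0.113709 = 0.922005
e^{−rT} = 0.974132
N(−d₁) = 0.150168,  N(−d₂) = 0.178263
Put price V = K·e^{−rT}·N(−d₂) − S·N(−d₁) = 37.595586 − 35.399052 = 2.196534
ρ = −K·T·e^{−rT}·N(−d₂) = -38.339978

price = 2.196534
ρ = -38.339978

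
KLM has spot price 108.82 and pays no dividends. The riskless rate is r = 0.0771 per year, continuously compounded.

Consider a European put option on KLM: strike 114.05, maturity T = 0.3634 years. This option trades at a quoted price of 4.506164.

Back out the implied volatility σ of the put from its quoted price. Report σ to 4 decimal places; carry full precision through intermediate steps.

At σ = 0.1274 the Black–Scholes value reproduces the quote:
σ√T = 0.1274·√0.3634 = 0.076800
d₁ = (ln(S/K) + (r+σ²/2)T) / (σ√T) = (ln(108.82/114.05) + (0.0771+0.1274²/2)·0.3634) / 0.076800 = (-0.046942 + 0.030967) / 0.076800 = -0.208001
d₂ = d₁ − σ√T = -0.208001 − 0.076800 = -0.284802
e^{−rT} = 0.972371
N(−d₁) = 0.582386,  N(−d₂) = 0.612102
V = K·e^{−rT}·N(−d₂) − S·N(−d₁) = 67.881419 − 63.375255 = 4.506164 (the quoted price), and the Black–Scholes price is strictly increasing in σ, so σ is unique

sigma = 0.1274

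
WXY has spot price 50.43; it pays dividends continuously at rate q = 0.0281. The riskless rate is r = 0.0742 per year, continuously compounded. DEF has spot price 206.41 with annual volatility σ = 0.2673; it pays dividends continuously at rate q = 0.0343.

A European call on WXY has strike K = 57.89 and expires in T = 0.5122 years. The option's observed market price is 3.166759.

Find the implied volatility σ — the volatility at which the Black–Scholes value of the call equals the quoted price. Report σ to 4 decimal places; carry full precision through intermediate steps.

At σ = 0.3787 the Black–Scholes value reproduces the quote:
σ√T = 0.3787·√0.5122 = 0.271029
d₁ = (ln(S/K) + (r−q+σ²/2)T) / (σ√T) = (ln(50.43/57.89) + (0.0742−0.0281+0.3787²/2)·0.5122) / 0.271029 = (-0.137958 + 0.060341) / 0.271029 = -0.286382
d₂ = d₁ − σ√T = -0.286382 − 0.271029 = -0.557411
e^{−rT} = 0.962708
e^{−qT} = 0.985710
N(d₁) = 0.387293,  N(d₂) = 0.288623
V = S·e^{−qT}·N(d₁) − K·e^{−rT}·N(d₂) = 19.252076 − 16.085317 = 3.166759 (the quoted price), and the Black–Scholes price is strictly increasing in σ, so σ is unique

sigma = 0.3787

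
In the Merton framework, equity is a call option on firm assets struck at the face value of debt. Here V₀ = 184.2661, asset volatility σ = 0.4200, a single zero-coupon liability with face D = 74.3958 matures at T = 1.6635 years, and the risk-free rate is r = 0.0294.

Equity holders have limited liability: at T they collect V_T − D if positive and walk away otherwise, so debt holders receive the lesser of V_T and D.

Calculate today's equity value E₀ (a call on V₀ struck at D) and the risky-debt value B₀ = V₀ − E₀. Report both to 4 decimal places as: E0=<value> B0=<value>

E0=114.3601 B0=69.9060

With assets at 184.2661 and a single debt payment of 74.3958 at 1.6635 years:
d₁ = [ln(V₀/D) + (r + σ²/2)T] / (σ√T)
   = [ln(184.2661/74.3958) + (0.0294 + 0.5·0.4200²)·1.6635] / (0.4200·√1.6635)
   = [0.906981 + 0.195628] / 0.541702 = 2.035452
d₂ = d₁ − σ√T = 2.035452 − 0.541702 = 1.493750
N(d₁) = 0.979097,  N(d₂) = 0.932379,  e^(−rT) = 0.952270
E₀ = V₀·N(d₁) − D·e^(−rT)·N(d₂)
   = 184.2661·0.979097 − 74.3958·0.952270·0.932379 = 114.360135
B₀ = V₀ − E₀ = 184.2661 − 114.360135 = 69.905965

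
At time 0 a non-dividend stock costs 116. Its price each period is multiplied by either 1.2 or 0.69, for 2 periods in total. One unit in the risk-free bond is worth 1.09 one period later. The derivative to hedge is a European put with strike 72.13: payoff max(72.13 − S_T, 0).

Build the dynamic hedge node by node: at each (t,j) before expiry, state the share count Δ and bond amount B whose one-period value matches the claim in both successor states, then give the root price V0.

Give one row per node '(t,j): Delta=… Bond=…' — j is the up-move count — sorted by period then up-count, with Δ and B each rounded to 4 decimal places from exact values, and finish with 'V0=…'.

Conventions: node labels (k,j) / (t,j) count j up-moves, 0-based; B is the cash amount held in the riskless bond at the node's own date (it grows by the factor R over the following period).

(0,0): Delta=-0.0565 Bond=7.2199
(1,0): Delta=-0.4141 Bond=36.4866
(1,1): Delta=0.0000 Bond=0.0000
V0=0.6618

Under the risk-neutral measure, an up-move has probability p* = (R−d)/(u−d) = 0.7843 and values discount at R = 1.09.
Payoffs at expiry: V(2,0)=16.9024, V(2,1)=0.0000, V(2,2)=0.0000
(1,0): S=80.0400. Δ = (V_up−V_dn)/(S_up−S_dn) = (0.0000−16.9024)/(96.0480−55.2276) = -0.4141. V = [p*·0.0000 + (1−p*)·16.9024]/1.09 = 3.3446. B = V − Δ·S = 36.4866.
(1,1): S=139.2000. Δ = (V_up−V_dn)/(S_up−S_dn) = (0.0000−0.0000)/(167.0400−96.0480) = 0.0000. V = [p*·0.0000 + (1−p*)·0.0000]/1.09 = 0.0000. B = V − Δ·S = 0.0000.
(0,0): S=116.0000. Δ = (V_up−V_dn)/(S_up−S_dn) = (0.0000−3.3446)/(139.2000−80.0400) = -0.0565. V = [p*·0.0000 + (1−p*)·3.3446]/1.09 = 0.6618. B = V − Δ·S = 7.2199.
Check: Δ(0,0)·S0 + B(0,0) = 0.6618 = V0.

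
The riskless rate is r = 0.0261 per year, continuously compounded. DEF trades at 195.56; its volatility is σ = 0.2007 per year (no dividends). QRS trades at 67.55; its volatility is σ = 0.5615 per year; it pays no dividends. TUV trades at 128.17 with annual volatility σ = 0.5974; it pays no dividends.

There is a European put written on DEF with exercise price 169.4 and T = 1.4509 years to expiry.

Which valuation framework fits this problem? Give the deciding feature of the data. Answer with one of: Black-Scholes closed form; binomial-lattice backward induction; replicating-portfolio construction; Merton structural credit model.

framework: Black-Scholes closed form

Key observation: a European-exercise option on DEF struck at 169.4 — a GBM underlying with constant parameters — admits an analytic price: the data contain no early exercise, no discrete tree, no debt structure.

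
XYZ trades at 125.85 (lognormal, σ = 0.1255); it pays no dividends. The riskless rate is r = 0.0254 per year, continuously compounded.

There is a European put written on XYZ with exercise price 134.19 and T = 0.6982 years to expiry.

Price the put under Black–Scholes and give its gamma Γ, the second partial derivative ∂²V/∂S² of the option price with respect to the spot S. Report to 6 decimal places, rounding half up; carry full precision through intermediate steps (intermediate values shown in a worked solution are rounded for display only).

σ√T = 0.1255·√0.6982 = 0.104866
d₁ = (ln(S/K) + (r+σ²/2)T) / (σ√T) = (ln(125.85/134.19) + (0.0254+0.1255²/2)·0.6982) / 0.104866 = (-0.064166 + 0.023233) / 0.104866 = -0.390340
d₂ = d₁ − σ√T = -0.390340 − 0.104866 = -0.495206
e^{−rT} = 0.982422
N(−d₁) = 0.651857,  N(−d₂) = 0.689773
Put price V = K·e^{−rT}·N(−d₂) − S·N(−d₁) = 90.933552 − 82.036256 = 8.897296
φ(d₁) = (1/√(2π))·e^{−d₁²/2} = 0.369679
Γ = φ(d₁) / (S·σ·√T) = 0.028012

price = 8.897296
Γ = 0.028012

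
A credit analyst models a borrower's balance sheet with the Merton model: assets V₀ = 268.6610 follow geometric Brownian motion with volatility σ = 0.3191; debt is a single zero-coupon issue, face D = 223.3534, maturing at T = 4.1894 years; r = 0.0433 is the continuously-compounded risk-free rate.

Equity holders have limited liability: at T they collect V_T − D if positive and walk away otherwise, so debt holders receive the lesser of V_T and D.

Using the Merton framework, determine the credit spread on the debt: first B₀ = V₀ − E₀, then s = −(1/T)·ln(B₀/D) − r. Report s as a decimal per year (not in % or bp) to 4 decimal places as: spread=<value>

Work the structural quantities from V₀ = 268.6610 against face 223.3534:
d₁ = [ln(V₀/D) + (r + σ²/2)T] / (σ√T)
   = [ln(268.6610/223.3534) + (0.0433 + 0.5·0.3191²)·4.1894] / (0.3191·√4.1894)
   = [0.184695 + 0.394693] / 0.653135 = 0.887089
d₂ = d₁ − σ√T = 0.887089 − 0.653135 = 0.233954
N(d₁) = 0.812485,  N(d₂) = 0.592490,  e^(−rT) = 0.834101
E₀ = V₀·N(d₁) − D·e^(−rT)·N(d₂)
   = 268.6610·0.812485 − 223.3534·0.834101·0.592490 = 107.902496
B₀ = V₀ − E₀ = 268.6610 − 107.902496 = 160.758504
spread = −(1/T)·ln(B₀/D) − r = −(1/4.1894)·ln(160.758504/223.3534) − 0.0433 = 0.03519621

spread=0.0352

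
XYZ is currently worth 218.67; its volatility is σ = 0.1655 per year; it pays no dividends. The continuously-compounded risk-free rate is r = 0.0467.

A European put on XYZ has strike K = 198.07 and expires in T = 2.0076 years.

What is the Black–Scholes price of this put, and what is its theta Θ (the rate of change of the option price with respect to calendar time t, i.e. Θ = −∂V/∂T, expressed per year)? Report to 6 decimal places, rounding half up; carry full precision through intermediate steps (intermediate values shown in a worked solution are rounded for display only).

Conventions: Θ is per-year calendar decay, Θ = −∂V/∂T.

price = 5.364329
Θ = -1.252418

σ√T = 0.1655·√2.0076 = 0.234497
d₁ = (ln(S/K) + (r+σ²/2)T) / (σ√T) = (ln(218.67/198.07) + (0.0467+0.1655²/2)·2.0076) / 0.234497 = (0.098943 + 0.121249) / 0.234497 = 0.939001
d₂ = d₁ − σ√T = 0.939001 − 0.234497 = 0.704504
e^{−rT} = 0.910506
N(−d₁) = 0.173865,  N(−d₂) = 0.240559
Put price V = K·e^{−rT}·N(−d₂) − S·N(−d₁) = 43.383430 − 38.019101 = 5.364329
φ(d₁) = (1/√(2π))·e^{−d₁²/2} = 0.256712
Θ = −S·φ(d₁)·σ/(2√T) + r·K·e^{−rT}·N(−d₂) = −3.278424 + 2.026006 = -1.252418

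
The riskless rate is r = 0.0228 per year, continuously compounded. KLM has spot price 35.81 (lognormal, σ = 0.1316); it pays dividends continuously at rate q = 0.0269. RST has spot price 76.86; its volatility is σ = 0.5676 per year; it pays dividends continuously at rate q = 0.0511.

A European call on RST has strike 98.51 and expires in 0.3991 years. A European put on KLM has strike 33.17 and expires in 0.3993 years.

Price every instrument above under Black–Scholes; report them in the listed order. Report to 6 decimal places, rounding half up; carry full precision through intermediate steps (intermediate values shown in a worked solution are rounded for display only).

price(RST call K=98.51) = 4.181337
price(KLM put K=33.17) = 0.284207

[RST call K=98.51]
σ√T = 0.5676·√0.3991 = 0.358578
d₁ = (ln(S/K) + (r−q+σ²/2)T) / (σ√T) = (ln(76.86/98.51) + (0.0228−0.0511+0.5676²/2)·0.3991) / 0.358578 = (-0.248172 + 0.052994) / 0.358578 = -0.544312
d₂ = d₁ − σ√T = -0.544312 − 0.358578 = -0.902889
e^{−rT} = 0.990942
e^{−qT} = 0.979813
N(d₁) = 0.293113,  N(d₂) = 0.183292
price = S·e^{−qT}·N(d₁) − K·e^{−rT}·N(d₂) = 22.073906 − 17.892568 = 4.181337
[KLM put K=33.17]
σ√T = 0.1316·√0.3993 = 0.083158
d₁ = (ln(S/K) + (r−q+σ²/2)T) / (σ√T) = (ln(35.81/33.17) + (0.0228−0.0269+0.1316²/2)·0.3993) / 0.083158 = (0.076581 + 0.001821) / 0.083158 = 0.942803
d₂ = d₁ − σ√T = 0.942803 − 0.083158 = 0.859644
e^{−rT} = 0.990937
e^{−qT} = 0.989316
N(−d₁) = 0.172891,  N(−d₂) = 0.194993
price = K·e^{−rT}·N(−d₂) − S·e^{−qT}·N(−d₁) = 6.409287 − 6.125079 = 0.284207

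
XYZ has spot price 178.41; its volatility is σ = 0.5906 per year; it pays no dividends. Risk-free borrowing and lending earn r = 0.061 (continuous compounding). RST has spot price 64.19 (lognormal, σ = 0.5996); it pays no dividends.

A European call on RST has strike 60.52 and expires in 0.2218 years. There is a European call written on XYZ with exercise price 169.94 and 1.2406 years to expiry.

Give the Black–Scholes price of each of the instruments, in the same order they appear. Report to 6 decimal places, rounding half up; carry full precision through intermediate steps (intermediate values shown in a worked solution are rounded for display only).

[RST call K=60.52]
σ√T = 0.5996·√0.2218 = 0.282386
d₁ = (ln(S/K) + (r+σ²/2)T) / (σ√T) = (ln(64.19/60.52) + (0.061+0.5996²/2)·0.2218) / 0.282386 = (0.058874 + 0.053401) / 0.282386 = 0.397592
d₂ = d₁ − σ√T = 0.397592 − 0.282386 = 0.115206
e^{−rT} = 0.986561
N(d₁) = 0.654534,  N(d₂) = 0.545859
price = S·N(d₁) − K·e^{−rT}·N(d₂) = 42.014564 − 32.591444 = 9.423120
[XYZ call K=169.94]
σ√T = 0.5906·√1.2406 = 0.657823
d₁ = (ln(S/K) + (r+σ²/2)T) / (σ√T) = (ln(178.41/169.94) + (0.061+0.5906²/2)·1.2406) / 0.657823 = (0.048639 + 0.292042) / 0.657823 = 0.517892
d₂ = d₁ − σ√T = 0.517892 − 0.657823 = -0.139932
e^{−rT} = 0.927116
N(d₁) = 0.697733,  N(d₂) = 0.444357
price = S·N(d₁) − K·e^{−rT}·N(d₂) = 124.482557 − 70.010256 = 54.472301

price(RST call K=60.52) = 9.423120
price(XYZ call K=169.94) = 54.472301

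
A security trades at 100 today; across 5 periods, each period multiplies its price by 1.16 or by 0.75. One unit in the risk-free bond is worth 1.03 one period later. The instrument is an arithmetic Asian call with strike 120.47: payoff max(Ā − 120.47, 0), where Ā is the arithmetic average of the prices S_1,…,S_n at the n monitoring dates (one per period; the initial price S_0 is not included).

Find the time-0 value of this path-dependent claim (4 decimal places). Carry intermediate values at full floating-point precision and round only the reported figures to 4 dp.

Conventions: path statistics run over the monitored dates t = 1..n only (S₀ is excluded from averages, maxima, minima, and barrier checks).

price = 7.2039

Set p* = 0.6829 (from d < R < u); the path-dependent value is the discounted p*-expectation over all price paths.
Enumerate all 2^5 = 32 price paths (U = up ×1.16, D = down ×0.75); each path with k up-moves has probability p*^k·(1−p*)^(5−k).
DDDDD: Ā=45.7617, payoff=0.0000, prob=0.003205
UDDDD: Ā=70.7781, payoff=0.0000, prob=0.006903
DUDDD: Ā=62.5781, payoff=0.0000, prob=0.006903
UUDDD: Ā=96.7875, payoff=0.0000, prob=0.014867
DDUDD: Ā=56.4281, payoff=0.0000, prob=0.006903
UDUDD: Ā=87.2755, payoff=0.0000, prob=0.014867
DUUDD: Ā=79.0755, payoff=0.0000, prob=0.014867
UUUDD: Ā=122.3034, payoff=1.8334, prob=0.032021
DDDUD: Ā=51.8156, payoff=0.0000, prob=0.006903
UDDUD: Ā=80.1415, payoff=0.0000, prob=0.014867
DUDUD: Ā=71.9415, payoff=0.0000, prob=0.014867
UUDUD: Ā=111.2695, payoff=0.0000, prob=0.032021
DDUUD: Ā=65.7915, payoff=0.0000, prob=0.014867
UDUUD: Ā=101.7575, payoff=0.0000, prob=0.032021
DUUUD: Ā=93.5575, payoff=0.0000, prob=0.032021
UUUUD: Ā=144.7023, payoff=24.2323, prob=0.068969
DDDDU: Ā=48.3563, payoff=0.0000, prob=0.006903
UDDDU: Ā=74.7910, payoff=0.0000, prob=0.014867
DUDDU: Ā=66.5910, payoff=0.0000, prob=0.014867
UUDDU: Ā=102.9941, payoff=0.0000, prob=0.032021
DDUDU: Ā=60.4410, payoff=0.0000, prob=0.014867
UDUDU: Ā=93.4821, payoff=0.0000, prob=0.032021
DUUDU: Ā=85.2821, payoff=0.0000, prob=0.032021
UUUDU: Ā=131.9030, payoff=11.4330, prob=0.068969
DDDUU: Ā=55.8285, payoff=0.0000, prob=0.014867
UDDUU: Ā=86.3481, payoff=0.0000, prob=0.032021
DUDUU: Ā=78.1481, payoff=0.0000, prob=0.032021
UUDUU: Ā=120.8690, payoff=0.3990, prob=0.068969
DDUUU: Ā=71.9981, payoff=0.0000, prob=0.032021
UDUUU: Ā=111.3570, payoff=0.0000, prob=0.068969
DUUUU: Ā=103.1570, payoff=0.0000, prob=0.068969
UUUUU: Ā=159.5495, payoff=39.0795, prob=0.148549
Price = Σ prob·payoff / R^5 = 8.351282 / 1.159274 = 7.2039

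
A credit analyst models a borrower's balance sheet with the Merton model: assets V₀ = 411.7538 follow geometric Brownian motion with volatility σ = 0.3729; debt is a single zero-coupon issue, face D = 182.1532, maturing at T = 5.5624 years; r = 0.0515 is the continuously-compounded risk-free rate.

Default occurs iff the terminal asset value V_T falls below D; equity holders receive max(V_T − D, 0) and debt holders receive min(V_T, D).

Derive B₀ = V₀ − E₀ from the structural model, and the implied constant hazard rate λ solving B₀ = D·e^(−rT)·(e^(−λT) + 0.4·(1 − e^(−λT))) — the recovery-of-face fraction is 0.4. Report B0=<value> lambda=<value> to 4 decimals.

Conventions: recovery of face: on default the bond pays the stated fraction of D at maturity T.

B0=126.9593 lambda=0.0229

With assets at 411.7538 and a single debt payment of 182.1532 at 5.5624 years:
d₁ = [ln(V₀/D) + (r + σ²/2)T] / (σ√T)
   = [ln(411.7538/182.1532) + (0.0515 + 0.5·0.3729²)·5.5624] / (0.3729·√5.5624)
   = [0.815578 + 0.673202] / 0.879475 = 1.692805
d₂ = d₁ − σ√T = 1.692805 − 0.879475 = 0.813330
N(d₁) = 0.954754,  N(d₂) = 0.791985,  e^(−rT) = 0.750914
E₀ = V₀·N(d₁) − D·e^(−rT)·N(d₂)
   = 411.7538·0.954754 − 182.1532·0.750914·0.791985 = 284.794522
B₀ = V₀ − E₀ = 411.7538 − 284.794522 = 126.959278
e^(−λT) = (B₀·e^(rT)/D − 0.4)/(1 − 0.4) = (126.9593·1.331710/182.1532 − 0.4)/0.6 = 0.88031805
λ = −ln(0.88031805)/5.5624 = 0.022917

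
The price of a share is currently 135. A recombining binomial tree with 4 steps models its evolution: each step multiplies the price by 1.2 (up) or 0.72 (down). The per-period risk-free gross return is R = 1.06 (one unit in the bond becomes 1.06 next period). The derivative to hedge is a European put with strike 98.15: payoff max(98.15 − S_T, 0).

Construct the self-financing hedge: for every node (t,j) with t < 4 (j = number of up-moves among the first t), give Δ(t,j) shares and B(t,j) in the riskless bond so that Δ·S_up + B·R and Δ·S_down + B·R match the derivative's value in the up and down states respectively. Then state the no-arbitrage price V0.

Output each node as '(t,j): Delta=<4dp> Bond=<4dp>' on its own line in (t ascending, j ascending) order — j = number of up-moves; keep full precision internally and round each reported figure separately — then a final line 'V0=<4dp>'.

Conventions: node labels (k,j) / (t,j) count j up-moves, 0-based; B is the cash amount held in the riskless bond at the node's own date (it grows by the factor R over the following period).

Arbitrage-free pricing uses the up-move probability p* = (R−d)/(u−d) = 0.7083, discounting each step at R = 1.06.
At maturity the claim pays: V(4,0)=61.8703, V(4,1)=37.6838, V(4,2)=0.0000, V(4,3)=0.0000, V(4,4)=0.0000
  t=3,j=0: stock 50.3885 → up 60.4662 (V=37.6838), down 36.2797 (V=61.8703). Price 42.2059; hedge Δ=-1.0000, bond B=92.5943.
  t=3,j=1: stock 83.9808 → up 100.7770 (V=0.0000), down 60.4662 (V=37.6838). Price 10.3690; hedge Δ=-0.9348, bond B=88.8769.
  t=3,j=2: stock 139.9680 → up 167.9616 (V=0.0000), down 100.7770 (V=0.0000). Price 0.0000; hedge Δ=0.0000, bond B=0.0000.
  t=3,j=3: stock 233.2800 → up 279.9360 (V=0.0000), down 167.9616 (V=0.0000). Price 0.0000; hedge Δ=0.0000, bond B=0.0000.
  t=2,j=0: stock 69.9840 → up 83.9808 (V=10.3690), down 50.3885 (V=42.2059). Price 18.5422; hedge Δ=-0.9477, bond B=84.8690.
  t=2,j=1: stock 116.6400 → up 139.9680 (V=0.0000), down 83.9808 (V=10.3690). Price 2.8531; hedge Δ=-0.1852, bond B=24.4551.
  t=2,j=2: stock 194.4000 → up 233.2800 (V=0.0000), down 139.9680 (V=0.0000). Price 0.0000; hedge Δ=0.0000, bond B=0.0000.
  t=1,j=0: stock 97.2000 → up 116.6400 (V=2.8531), down 69.9840 (V=18.5422). Price 7.0086; hedge Δ=-0.3363, bond B=39.6942.
  t=1,j=1: stock 162.0000 → up 194.4000 (V=0.0000), down 116.6400 (V=2.8531). Price 0.7851; hedge Δ=-0.0367, bond B=6.7290.
  t=0,j=0: stock 135.0000 → up 162.0000 (V=0.7851), down 97.2000 (V=7.0086). Price 2.4531; hedge Δ=-0.0960, bond B=15.4187.
Verification: the root portfolio costs Δ(0,0)·S0 + B(0,0) = 2.4531, matching V0.

(0,0): Delta=-0.0960 Bond=15.4187
(1,0): Delta=-0.3363 Bond=39.6942
(1,1): Delta=-0.0367 Bond=6.7290
(2,0): Delta=-0.9477 Bond=84.8690
(2,1): Delta=-0.1852 Bond=24.4551
(2,2): Delta=0.0000 Bond=0.0000
(3,0): Delta=-1.0000 Bond=92.5943
(3,1): Delta=-0.9348 Bond=88.8769
(3,2): Delta=0.0000 Bond=0.0000
(3,3): Delta=0.0000 Bond=0.0000
V0=2.4531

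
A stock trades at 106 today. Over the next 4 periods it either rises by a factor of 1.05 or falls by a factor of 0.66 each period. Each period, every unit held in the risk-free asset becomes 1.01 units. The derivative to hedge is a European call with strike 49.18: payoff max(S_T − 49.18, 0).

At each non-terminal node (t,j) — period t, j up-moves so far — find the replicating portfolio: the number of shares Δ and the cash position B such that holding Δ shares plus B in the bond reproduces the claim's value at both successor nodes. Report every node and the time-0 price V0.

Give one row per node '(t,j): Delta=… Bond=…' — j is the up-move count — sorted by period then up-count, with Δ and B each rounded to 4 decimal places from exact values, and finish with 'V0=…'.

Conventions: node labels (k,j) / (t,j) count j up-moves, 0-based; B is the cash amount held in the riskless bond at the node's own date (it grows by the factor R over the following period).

(0,0): Delta=0.9883 Bond=-45.9510
(1,0): Delta=0.8819 Bond=-38.9663
(1,1): Delta=0.9959 Bond=-47.2613
(2,0): Delta=0.0852 Bond=-2.5703
(2,1): Delta=0.9391 Bond=-43.5600
(2,2): Delta=1.0000 Bond=-48.2110
(3,0): Delta=0.0000 Bond=0.0000
(3,1): Delta=0.0913 Bond=-2.8927
(3,2): Delta=1.0000 Bond=-48.6931
(3,3): Delta=1.0000 Bond=-48.6931
V0=58.8060

The replicating-portfolio and risk-neutral prices coincide; use p* = (1.01−0.66)/(1.05−0.66) = 0.8974 for the latter.
Payoffs at expiry: V(4,0)=0.0000, V(4,1)=0.0000, V(4,2)=1.7264, V(4,3)=31.8074, V(4,4)=79.6637
(3,0): S=30.4746. Δ = (V_up−V_dn)/(S_up−S_dn) = (0.0000−0.0000)/(31.9983−20.1132) = 0.0000. V = [p*·0.0000 + (1−p*)·0.0000]/1.01 = 0.0000. B = V − Δ·S = 0.0000.
(3,1): S=48.4823. Δ = (V_up−V_dn)/(S_up−S_dn) = (1.7264−0.0000)/(50.9064−31.9983) = 0.0913. V = [p*·1.7264 + (1−p*)·0.0000]/1.01 = 1.5340. B = V − Δ·S = -2.8927.
(3,2): S=77.1309. Δ = (V_up−V_dn)/(S_up−S_dn) = (31.8074−1.7264)/(80.9874−50.9064) = 1.0000. V = [p*·31.8074 + (1−p*)·1.7264]/1.01 = 28.4378. B = V − Δ·S = -48.6931.
(3,3): S=122.7083. Δ = (V_up−V_dn)/(S_up−S_dn) = (79.6637−31.8074)/(128.8437−80.9874) = 1.0000. V = [p*·79.6637 + (1−p*)·31.8074]/1.01 = 74.0152. B = V − Δ·S = -48.6931.
(2,0): S=46.1736. Δ = (V_up−V_dn)/(S_up−S_dn) = (1.5340−0.0000)/(48.4823−30.4746) = 0.0852. V = [p*·1.5340 + (1−p*)·0.0000]/1.01 = 1.3630. B = V − Δ·S = -2.5703.
(2,1): S=73.4580. Δ = (V_up−V_dn)/(S_up−S_dn) = (28.4378−1.5340)/(77.1309−48.4823) = 0.9391. V = [p*·28.4378 + (1−p*)·1.5340]/1.01 = 25.4242. B = V − Δ·S = -43.5600.
(2,2): S=116.8650. Δ = (V_up−V_dn)/(S_up−S_dn) = (74.0152−28.4378)/(122.7083−77.1309) = 1.0000. V = [p*·74.0152 + (1−p*)·28.4378]/1.01 = 68.6540. B = V − Δ·S = -48.2110.
(1,0): S=69.9600. Δ = (V_up−V_dn)/(S_up−S_dn) = (25.4242−1.3630)/(73.4580−46.1736) = 0.8819. V = [p*·25.4242 + (1−p*)·1.3630]/1.01 = 22.7291. B = V − Δ·S = -38.9663.
(1,1): S=111.3000. Δ = (V_up−V_dn)/(S_up−S_dn) = (68.6540−25.4242)/(116.8650−73.4580) = 0.9959. V = [p*·68.6540 + (1−p*)·25.4242]/1.01 = 63.5844. B = V − Δ·S = -47.2613.
(0,0): S=106.0000. Δ = (V_up−V_dn)/(S_up−S_dn) = (63.5844−22.7291)/(111.3000−69.9600) = 0.9883. V = [p*·63.5844 + (1−p*)·22.7291]/1.01 = 58.8060. B = V − Δ·S = -45.9510.
Sanity check at the root: Δ(0,0)·S0 + B(0,0) reproduces V0 = 58.8060.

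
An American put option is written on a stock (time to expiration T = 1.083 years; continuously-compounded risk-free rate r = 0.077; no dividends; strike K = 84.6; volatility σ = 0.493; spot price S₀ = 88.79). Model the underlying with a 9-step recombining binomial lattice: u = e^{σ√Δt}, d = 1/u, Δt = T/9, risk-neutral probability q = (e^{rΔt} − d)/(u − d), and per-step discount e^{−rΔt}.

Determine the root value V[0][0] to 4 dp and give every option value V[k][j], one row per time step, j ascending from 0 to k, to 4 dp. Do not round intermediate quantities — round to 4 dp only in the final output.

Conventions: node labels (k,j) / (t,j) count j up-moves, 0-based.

price = 12.9946
tree:
12.9946
17.9859 7.9323
24.2076 11.7099 4.0643
31.5778 16.8288 6.4870 1.5640
39.8001 23.4339 10.1225 2.7425 0.3397
46.8424 31.4445 15.3588 4.7442 0.6650 0.0000
52.7776 39.8001 22.4902 8.0643 1.3018 0.0000 0.0000
57.7799 46.8424 31.4445 13.3926 2.5485 0.0000 0.0000 0.0000
61.9958 52.7776 39.8001 21.5304 4.9892 0.0000 0.0000 0.0000 0.0000
65.5490 57.7799 46.8424 31.4445 9.7672 0.0000 0.0000 0.0000 0.0000 0.0000

Δt=0.12033  u=1.18651  d=0.84281  q=0.48443  discount=0.99078
step 9 (expiry): payoffs max(K−S,0) = 65.5490 57.7799 46.8424 31.4445 9.7672 0.0000 0.0000 0.0000 0.0000 0.0000
k=8: (k=8,j=0): S=22.6042, K−S=61.9958, hold=61.2155 ⇒ V=61.9958 exercise | (k=8,j=1): S=31.8224, K−S=52.7776, hold=51.9973 ⇒ V=52.7776 exercise | (k=8,j=2): S=44.7999, K−S=39.8001, hold=39.0199 ⇒ V=39.8001 exercise | (k=8,j=3): S=63.0696, K−S=21.5304, hold=20.7501 ⇒ V=21.5304 exercise | (k=8,j=4): S=88.7900, K−S=0.0000, hold=4.9892 ⇒ V=4.9892 continue | (k=8,j=5): S=124.9993, K−S=0.0000, hold=0.0000 ⇒ V=0.0000 continue | (k=8,j=6): S=175.9752, K−S=0.0000, hold=0.0000 ⇒ V=0.0000 continue | (k=8,j=7): S=247.7394, K−S=0.0000, hold=0.0000 ⇒ V=0.0000 continue | (k=8,j=8): S=348.7697, K−S=0.0000, hold=0.0000 ⇒ V=0.0000 continue
k=7: (k=7,j=0): S=26.8201, K−S=57.7799, hold=56.9996 ⇒ V=57.7799 exercise | (k=7,j=1): S=37.7576, K−S=46.8424, hold=46.0621 ⇒ V=46.8424 exercise | (k=7,j=2): S=53.1555, K−S=31.4445, hold=30.6642 ⇒ V=31.4445 exercise | (k=7,j=3): S=74.8328, K−S=9.7672, hold=13.3926 ⇒ V=13.3926 continue | (k=7,j=4): S=105.3503, K−S=0.0000, hold=2.5485 ⇒ V=2.5485 continue | (k=7,j=5): S=148.3131, K−S=0.0000, hold=0.0000 ⇒ V=0.0000 continue | (k=7,j=6): S=208.7965, K−S=0.0000, hold=0.0000 ⇒ V=0.0000 continue | (k=7,j=7): S=293.9456, K−S=0.0000, hold=0.0000 ⇒ V=0.0000 continue
k=6: (k=6,j=0): S=31.8224, K−S=52.7776, hold=51.9973 ⇒ V=52.7776 exercise | (k=6,j=1): S=44.7999, K−S=39.8001, hold=39.0199 ⇒ V=39.8001 exercise | (k=6,j=2): S=63.0696, K−S=21.5304, hold=22.4902 ⇒ V=22.4902 continue | (k=6,j=3): S=88.7900, K−S=0.0000, hold=8.0643 ⇒ V=8.0643 continue | (k=6,j=4): S=124.9993, K−S=0.0000, hold=1.3018 ⇒ V=1.3018 continue | (k=6,j=5): S=175.9752, K−S=0.0000, hold=0.0000 ⇒ V=0.0000 continue | (k=6,j=6): S=247.7394, K−S=0.0000, hold=0.0000 ⇒ V=0.0000 continue
k=5: (k=5,j=0): S=37.7576, K−S=46.8424, hold=46.0621 ⇒ V=46.8424 exercise | (k=5,j=1): S=53.1555, K−S=31.4445, hold=31.1249 ⇒ V=31.4445 exercise | (k=5,j=2): S=74.8328, K−S=9.7672, hold=15.3588 ⇒ V=15.3588 continue | (k=5,j=3): S=105.3503, K−S=0.0000, hold=4.7442 ⇒ V=4.7442 continue | (k=5,j=4): S=148.3131, K−S=0.0000, hold=0.6650 ⇒ V=0.6650 continue | (k=5,j=5): S=208.7965, K−S=0.0000, hold=0.0000 ⇒ V=0.0000 continue
k=4: (k=4,j=0): S=44.7999, K−S=39.8001, hold=39.0199 ⇒ V=39.8001 exercise | (k=4,j=1): S=63.0696, K−S=21.5304, hold=23.4339 ⇒ V=23.4339 continue | (k=4,j=2): S=88.7900, K−S=0.0000, hold=10.1225 ⇒ V=10.1225 continue | (k=4,j=3): S=124.9993, K−S=0.0000, hold=2.7425 ⇒ V=2.7425 continue | (k=4,j=4): S=175.9752, K−S=0.0000, hold=0.3397 ⇒ V=0.3397 continue
k=3: (k=3,j=0): S=53.1555, K−S=31.4445, hold=31.5778 ⇒ V=31.5778 continue | (k=3,j=1): S=74.8328, K−S=9.7672, hold=16.8288 ⇒ V=16.8288 continue | (k=3,j=2): S=105.3503, K−S=0.0000, hold=6.4870 ⇒ V=6.4870 continue | (k=3,j=3): S=148.3131, K−S=0.0000, hold=1.5640 ⇒ V=1.5640 continue
k=2: (k=2,j=0): S=63.0696, K−S=21.5304, hold=24.2076 ⇒ V=24.2076 continue | (k=2,j=1): S=88.7900, K−S=0.0000, hold=11.7099 ⇒ V=11.7099 continue | (k=2,j=2): S=124.9993, K−S=0.0000, hold=4.0643 ⇒ V=4.0643 continue
k=1: (k=1,j=0): S=74.8328, K−S=9.7672, hold=17.9859 ⇒ V=17.9859 continue | (k=1,j=1): S=105.3503, K−S=0.0000, hold=7.9323 ⇒ V=7.9323 continue
k=0: (k=0,j=0): S=88.7900, K−S=0.0000, hold=12.9946 ⇒ V=12.9946 continue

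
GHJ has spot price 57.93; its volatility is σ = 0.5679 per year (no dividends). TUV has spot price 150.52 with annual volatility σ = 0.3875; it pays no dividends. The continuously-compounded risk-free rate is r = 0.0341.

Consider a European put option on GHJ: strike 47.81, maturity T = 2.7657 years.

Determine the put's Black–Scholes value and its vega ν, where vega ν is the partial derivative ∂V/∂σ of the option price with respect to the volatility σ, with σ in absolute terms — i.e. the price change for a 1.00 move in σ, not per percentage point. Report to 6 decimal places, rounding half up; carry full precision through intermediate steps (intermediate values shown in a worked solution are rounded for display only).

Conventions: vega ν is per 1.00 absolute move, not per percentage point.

σ√T = 0.5679·√2.7657 = 0.944440
d₁ = (ln(S/K) + (r+σ²/2)T) / (σ√T) = (ln(57.93/47.81) + (0.0341+0.5679²/2)·2.7657) / 0.944440 = (0.192001 + 0.540294) / 0.944440 = 0.775374
d₂ = d₁ − σ√T = 0.775374 − 0.944440 = -0.169066
e^{−rT} = 0.910000
N(−d₁) = 0.219059,  N(−d₂) = 0.567128
Put price V = K·e^{−rT}·N(−d₂) − S·N(−d₁) = 24.674084 − 12.690105 = 11.983980
φ(d₁) = (1/√(2π))·e^{−d₁²/2} = 0.295366
ν = S·φ(d₁)·√T = 28.455492

price = 11.983980
ν = 28.455492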